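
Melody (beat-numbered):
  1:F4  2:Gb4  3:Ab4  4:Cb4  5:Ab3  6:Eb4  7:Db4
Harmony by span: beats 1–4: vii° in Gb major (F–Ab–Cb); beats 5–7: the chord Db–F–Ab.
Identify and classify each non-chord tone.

The harmony at that moment is F diminished triad (F, Ab, Cb); Gb4 is not a chord tone.
It is approached by step up from F4 and left by step up to Ab4.
Step in, step out in the same direction — a passing tone.
The harmony at that moment is Db major triad (Db, F, Ab); Eb4 is not a chord tone.
It is approached by leap up from Ab3 and left by step down to Db4.
Leap in, step out — an appoggiatura.

Gb4 (beat 2) — passing tone; Eb4 (beat 6) — appoggiatura.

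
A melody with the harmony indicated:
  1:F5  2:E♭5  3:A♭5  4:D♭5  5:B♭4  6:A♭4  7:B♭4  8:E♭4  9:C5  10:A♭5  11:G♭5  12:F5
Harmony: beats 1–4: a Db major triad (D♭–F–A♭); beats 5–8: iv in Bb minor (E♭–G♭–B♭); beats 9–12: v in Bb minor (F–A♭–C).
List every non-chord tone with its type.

E♭5 (beat 2) — escape tone; A♭4 (beat 6) — neighbor tone; G♭5 (beat 11) — passing tone.

The harmony at that moment is D♭ major triad (D♭, F, A♭); E♭5 is not a chord tone.
It is approached by step down from F5 and left by leap up to A♭5.
Step in, leap out — an escape tone.
The harmony at that moment is E♭ minor triad (E♭, G♭, B♭); A♭4 is not a chord tone.
It is approached by step down from B♭4 and left by step up to B♭4.
Step away and step back to the same note — a neighbor tone (lower neighbor).
The harmony at that moment is F minor triad (F, A♭, C); G♭5 is not a chord tone.
It is approached by step down from A♭5 and left by step down to F5.
Step in, step out in the same direction — a passing tone.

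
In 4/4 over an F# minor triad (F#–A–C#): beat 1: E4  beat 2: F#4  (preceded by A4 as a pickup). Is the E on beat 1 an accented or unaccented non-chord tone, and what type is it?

The harmony at that moment is F# minor triad (F#, A, C#); E4 is not a chord tone.
It is approached by leap down from A4 and left by step up to F#4.
Leap in, step out — an appoggiatura.
It falls on the downbeat, so it is accented.

Accented appoggiatura.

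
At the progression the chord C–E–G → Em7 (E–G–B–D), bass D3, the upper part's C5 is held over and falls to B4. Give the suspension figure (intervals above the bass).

At the second chord the bass is D3. The suspended C5 lies a seventh above the bass; after resolving down by step to B4, the interval above the bass becomes a sixth.
Suspension figures are named by those two intervals: 7–6.

7–6 suspension.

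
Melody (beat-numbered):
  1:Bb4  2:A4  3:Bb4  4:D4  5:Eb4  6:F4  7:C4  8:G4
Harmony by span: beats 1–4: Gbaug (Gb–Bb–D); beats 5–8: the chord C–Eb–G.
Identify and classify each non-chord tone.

A4 (beat 2) — neighbor tone; F4 (beat 6) — escape tone.

The harmony at that moment is Gb augmented triad (Gb, Bb, D); A4 is not a chord tone.
It is approached by step down from Bb4 and left by step up to Bb4.
Step away and step back to the same note — a neighbor tone (lower neighbor).
The harmony at that moment is C minor triad (C, Eb, G); F4 is not a chord tone.
It is approached by step up from Eb4 and left by leap down to C4.
Step in, leap out — an escape tone.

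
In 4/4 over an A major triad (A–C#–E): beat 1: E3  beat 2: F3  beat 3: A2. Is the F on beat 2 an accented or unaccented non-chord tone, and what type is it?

Unaccented escape tone.

The harmony at that moment is A major triad (A, C#, E); F3 is not a chord tone.
It is approached by step up from E3 and left by leap down to A2.
Step in, leap out — an escape tone.
It falls on a weak beat, so it is unaccented.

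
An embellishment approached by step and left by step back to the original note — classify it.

Approach: by step. Departure: by step in the opposite direction, back to the starting pitch.
Stepwise on both sides but reversing to return to the same chord tone — a neighbor tone. (Had it continued onward in the same direction it would be a passing tone instead.)

Neighbor tone.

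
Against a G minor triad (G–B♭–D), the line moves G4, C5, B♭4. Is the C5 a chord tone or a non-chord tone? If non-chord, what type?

The harmony at that moment is G minor triad (G, B♭, D); C5 is not a chord tone.
It is approached by leap up from G4 and left by step down to B♭4.
Leap in, step out — an appoggiatura.

Non-chord tone — an appoggiatura.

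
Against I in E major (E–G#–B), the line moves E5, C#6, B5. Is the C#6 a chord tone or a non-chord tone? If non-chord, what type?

The harmony at that moment is E major triad (E, G#, B); C#6 is not a chord tone.
It is approached by leap up from E5 and left by step down to B5.
Leap in, step out — an appoggiatura.

Non-chord tone — an appoggiatura.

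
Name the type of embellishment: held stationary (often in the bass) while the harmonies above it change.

Pedal tone.

Approach: none. Departure: none — a single pitch is sustained while the chords change around it, passing through harmonies that do not contain it.
No melodic motion at all; the dissonance is created entirely by the moving harmonies against the stationary note — a pedal tone (pedal point).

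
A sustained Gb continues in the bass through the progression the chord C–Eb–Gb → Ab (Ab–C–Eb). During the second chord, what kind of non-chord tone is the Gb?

Pedal tone (pedal point).

The harmony at that moment is Ab major triad (Ab, C, Eb); Gb is not a chord tone.
It is held over (the same pitch as the preceding Gb) and then sustained as the same pitch into the next harmony.
Sustained through a change of harmony — a pedal tone.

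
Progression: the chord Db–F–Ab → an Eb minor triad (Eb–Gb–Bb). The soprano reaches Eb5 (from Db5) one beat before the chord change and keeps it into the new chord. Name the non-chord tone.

The harmony at that moment is Db major triad (Db, F, Ab); Eb5 is not a chord tone.
It is approached by step up from Db5 and then sustained as the same pitch into the next harmony.
Arriving early and becoming a chord tone when the harmony changes — an anticipation.

Eb5 is an anticipation.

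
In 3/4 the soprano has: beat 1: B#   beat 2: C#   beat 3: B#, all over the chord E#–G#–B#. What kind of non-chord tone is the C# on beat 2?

The harmony at that moment is E# minor triad (E#, G#, B#); C# is not a chord tone.
It is approached by step up from B# and left by step down to B#.
Step away and step back to the same note — a neighbor tone (upper neighbor).

Upper neighbor tone.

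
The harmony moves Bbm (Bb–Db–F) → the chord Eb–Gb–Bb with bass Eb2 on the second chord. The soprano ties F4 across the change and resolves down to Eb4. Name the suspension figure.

At the second chord the bass is Eb2. The suspended F4 lies a ninth above the bass; after resolving down by step to Eb4, the interval above the bass becomes an octave.
Suspension figures are named by those two intervals: 9–8.

9–8 suspension.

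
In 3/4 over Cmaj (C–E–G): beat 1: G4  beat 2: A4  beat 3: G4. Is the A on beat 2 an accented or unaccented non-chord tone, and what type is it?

The harmony at that moment is C major triad (C, E, G); A4 is not a chord tone.
It is approached by step up from G4 and left by step down to G4.
Step away and step back to the same note — a neighbor tone (upper neighbor).
It falls on a weak beat, so it is unaccented.

Unaccented neighbor tone.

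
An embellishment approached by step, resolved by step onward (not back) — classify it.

Passing tone.

Approach: by step. Departure: by step, continuing in the same direction.
Stepwise on both sides with no change of direction means the note fills in the space between two different chord tones — a passing tone. (Had it turned back to its starting note it would be a neighbor tone instead.)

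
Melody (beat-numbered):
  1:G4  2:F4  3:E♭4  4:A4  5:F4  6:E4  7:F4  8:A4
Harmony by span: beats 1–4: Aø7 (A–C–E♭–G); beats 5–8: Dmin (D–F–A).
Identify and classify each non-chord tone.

The harmony at that moment is A half-diminished seventh chord (A, C, E♭, G); F4 is not a chord tone.
It is approached by step down from G4 and left by step down to E♭4.
Step in, step out in the same direction — a passing tone.
The harmony at that moment is D minor triad (D, F, A); E4 is not a chord tone.
It is approached by step down from F4 and left by step up to F4.
Step away and step back to the same note — a neighbor tone (lower neighbor).

F4 (beat 2) — passing tone; E4 (beat 6) — neighbor tone.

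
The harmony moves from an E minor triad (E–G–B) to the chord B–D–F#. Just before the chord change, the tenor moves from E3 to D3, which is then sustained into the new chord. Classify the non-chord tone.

D3 is an anticipation.

The harmony at that moment is E minor triad (E, G, B); D3 is not a chord tone.
It is approached by step down from E3 and then sustained as the same pitch into the next harmony.
Arriving early and becoming a chord tone when the harmony changes — an anticipation.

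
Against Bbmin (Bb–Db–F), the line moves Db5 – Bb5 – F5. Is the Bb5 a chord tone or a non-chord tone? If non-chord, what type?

Chord tone (the root of Bb minor triad).

Bb minor triad contains Bb, Db, F; Bb is the root, so it is a chord tone.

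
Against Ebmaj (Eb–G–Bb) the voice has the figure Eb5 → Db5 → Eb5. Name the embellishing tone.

The harmony at that moment is Eb major triad (Eb, G, Bb); Db5 is not a chord tone.
It is approached by step down from Eb5 and left by step up to Eb5.
Step away and step back to the same note — a neighbor tone (lower neighbor).

Db5 is a neighbor tone.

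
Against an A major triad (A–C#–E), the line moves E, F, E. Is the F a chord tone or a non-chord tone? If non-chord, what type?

The harmony at that moment is A major triad (A, C#, E); F is not a chord tone.
It is approached by step up from E and left by step down to E.
Step away and step back to the same note — a neighbor tone (upper neighbor).

Non-chord tone — a neighbor tone.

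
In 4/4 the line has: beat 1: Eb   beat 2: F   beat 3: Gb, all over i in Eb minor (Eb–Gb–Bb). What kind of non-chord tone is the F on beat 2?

The harmony at that moment is Eb minor triad (Eb, Gb, Bb); F is not a chord tone.
It is approached by step up from Eb and left by step up to Gb.
Step in, step out in the same direction — a passing tone.

Passing tone.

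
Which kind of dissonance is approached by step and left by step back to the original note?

Approach: by step. Departure: by step in the opposite direction, back to the starting pitch.
Stepwise on both sides but reversing to return to the same chord tone — a neighbor tone. (Had it continued onward in the same direction it would be a passing tone instead.)

Neighbor tone.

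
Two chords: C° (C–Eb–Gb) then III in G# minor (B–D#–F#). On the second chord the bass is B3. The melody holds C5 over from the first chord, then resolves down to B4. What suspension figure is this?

At the second chord the bass is B3. The suspended C5 lies a ninth above the bass; after resolving down by step to B4, the interval above the bass becomes an octave.
Suspension figures are named by those two intervals: 9–8.

9–8 suspension.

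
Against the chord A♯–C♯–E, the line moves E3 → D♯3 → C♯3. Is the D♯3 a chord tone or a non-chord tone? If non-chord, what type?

Non-chord tone — a passing tone.

The harmony at that moment is A♯ diminished triad (A♯, C♯, E); D♯3 is not a chord tone.
It is approached by step down from E3 and left by step down to C♯3.
Step in, step out in the same direction — a passing tone.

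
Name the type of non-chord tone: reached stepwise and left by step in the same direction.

Passing tone.

Approach: by step. Departure: by step, continuing in the same direction.
Stepwise on both sides with no change of direction means the note fills in the space between two different chord tones — a passing tone. (Had it turned back to its starting note it would be a neighbor tone instead.)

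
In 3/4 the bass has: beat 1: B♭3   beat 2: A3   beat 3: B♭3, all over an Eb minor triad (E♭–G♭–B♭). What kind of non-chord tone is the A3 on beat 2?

The harmony at that moment is E♭ minor triad (E♭, G♭, B♭); A3 is not a chord tone.
It is approached by step down from B♭3 and left by step up to B♭3.
Step away and step back to the same note — a neighbor tone (lower neighbor).

Lower neighbor tone.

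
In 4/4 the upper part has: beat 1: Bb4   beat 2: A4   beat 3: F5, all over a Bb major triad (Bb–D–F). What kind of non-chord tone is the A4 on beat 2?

Escape tone.

The harmony at that moment is Bb major triad (Bb, D, F); A4 is not a chord tone.
It is approached by step down from Bb4 and left by leap up to F5.
Step in, leap out, on a weak beat — an escape tone.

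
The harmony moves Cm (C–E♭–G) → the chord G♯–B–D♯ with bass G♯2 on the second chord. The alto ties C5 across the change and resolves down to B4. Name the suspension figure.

At the second chord the bass is G♯2. The suspended C5 lies a fourth above the bass; after resolving down by step to B4, the interval above the bass becomes a third.
Suspension figures are named by those two intervals: 4–3.

4–3 suspension.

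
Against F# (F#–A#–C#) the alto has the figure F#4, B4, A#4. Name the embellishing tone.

B4 is an appoggiatura.

The harmony at that moment is F# major triad (F#, A#, C#); B4 is not a chord tone.
It is approached by leap up from F#4 and left by step down to A#4.
Leap in, step out — an appoggiatura.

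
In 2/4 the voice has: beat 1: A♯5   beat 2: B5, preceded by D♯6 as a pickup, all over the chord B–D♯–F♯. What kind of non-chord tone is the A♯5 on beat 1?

Appoggiatura.

The harmony at that moment is B major triad (B, D♯, F♯); A♯5 is not a chord tone.
It is approached by leap down from D♯6 and left by step up to B5.
Leap in, step out, metrically accented — an appoggiatura.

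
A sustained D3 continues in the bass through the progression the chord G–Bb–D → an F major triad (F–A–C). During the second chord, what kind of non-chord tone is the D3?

Pedal tone (pedal point).

The harmony at that moment is F major triad (F, A, C); D3 is not a chord tone.
It is held over (the same pitch as the preceding D3) and then sustained as the same pitch into the next harmony.
Sustained through a change of harmony — a pedal tone.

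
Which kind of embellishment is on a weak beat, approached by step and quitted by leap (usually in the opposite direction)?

Approach: by step. Departure: by leap. Metric position: weak.
Step in, leap out, from a weak position — an escape tone (échappée). (It is the mirror image of the appoggiatura, which leaps in and steps out on a strong beat.)

Escape tone.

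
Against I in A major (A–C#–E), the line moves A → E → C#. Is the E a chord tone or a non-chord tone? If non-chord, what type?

Chord tone (the fifth of A major triad).

A major triad contains A, C#, E; E is the fifth, so it is a chord tone.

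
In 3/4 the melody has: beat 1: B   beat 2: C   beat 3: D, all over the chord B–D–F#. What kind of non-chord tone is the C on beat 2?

The harmony at that moment is B minor triad (B, D, F#); C is not a chord tone.
It is approached by step up from B and left by step up to D.
Step in, step out in the same direction — a passing tone.

Passing tone.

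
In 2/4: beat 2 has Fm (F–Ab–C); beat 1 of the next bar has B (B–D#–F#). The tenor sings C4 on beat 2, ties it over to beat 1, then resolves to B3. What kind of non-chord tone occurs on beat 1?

The harmony at that moment is B major triad (B, D#, F#); C4 is not a chord tone.
It is held over (the same pitch as the preceding C4) and left by step down to B3.
Held over from the previous chord and resolving down by step — a suspension.

Suspension.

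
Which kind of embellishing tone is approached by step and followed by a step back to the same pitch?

Neighbor tone.

Approach: by step. Departure: by step in the opposite direction, back to the starting pitch.
Stepwise on both sides but reversing to return to the same chord tone — a neighbor tone. (Had it continued onward in the same direction it would be a passing tone instead.)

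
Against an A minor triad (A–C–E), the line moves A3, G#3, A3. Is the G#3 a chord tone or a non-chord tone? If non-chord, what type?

Non-chord tone — a neighbor tone.

The harmony at that moment is A minor triad (A, C, E); G#3 is not a chord tone.
It is approached by step down from A3 and left by step up to A3.
Step away and step back to the same note — a neighbor tone (lower neighbor).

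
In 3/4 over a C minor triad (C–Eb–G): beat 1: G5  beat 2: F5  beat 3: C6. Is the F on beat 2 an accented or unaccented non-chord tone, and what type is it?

Unaccented escape tone.

The harmony at that moment is C minor triad (C, Eb, G); F5 is not a chord tone.
It is approached by step down from G5 and left by leap up to C6.
Step in, leap out — an escape tone.
It falls on a weak beat, so it is unaccented.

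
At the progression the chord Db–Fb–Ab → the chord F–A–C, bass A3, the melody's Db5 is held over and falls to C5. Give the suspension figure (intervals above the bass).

4–3 suspension.

At the second chord the bass is A3. The suspended Db5 lies a fourth above the bass; after resolving down by step to C5, the interval above the bass becomes a third.
Suspension figures are named by those two intervals: 4–3.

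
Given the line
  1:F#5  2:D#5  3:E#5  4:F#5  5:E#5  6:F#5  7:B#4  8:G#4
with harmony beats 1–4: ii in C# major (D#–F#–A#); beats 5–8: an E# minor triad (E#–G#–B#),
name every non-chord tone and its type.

E#5 (beat 3) — passing tone; F#5 (beat 6) — escape tone.

The harmony at that moment is D# minor triad (D#, F#, A#); E#5 is not a chord tone.
It is approached by step up from D#5 and left by step up to F#5.
Step in, step out in the same direction — a passing tone.
The harmony at that moment is E# minor triad (E#, G#, B#); F#5 is not a chord tone.
It is approached by step up from E#5 and left by leap down to B#4.
Step in, leap out — an escape tone.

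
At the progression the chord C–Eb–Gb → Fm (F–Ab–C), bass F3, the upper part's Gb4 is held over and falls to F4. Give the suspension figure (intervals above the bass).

9–8 suspension.

At the second chord the bass is F3. The suspended Gb4 lies a ninth above the bass; after resolving down by step to F4, the interval above the bass becomes an octave.
Suspension figures are named by those two intervals: 9–8.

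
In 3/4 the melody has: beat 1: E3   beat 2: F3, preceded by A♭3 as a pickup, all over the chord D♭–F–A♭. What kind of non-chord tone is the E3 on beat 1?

Appoggiatura.

The harmony at that moment is D♭ major triad (D♭, F, A♭); E3 is not a chord tone.
It is approached by leap down from A♭3 and left by step up to F3.
Leap in, step out, metrically accented — an appoggiatura.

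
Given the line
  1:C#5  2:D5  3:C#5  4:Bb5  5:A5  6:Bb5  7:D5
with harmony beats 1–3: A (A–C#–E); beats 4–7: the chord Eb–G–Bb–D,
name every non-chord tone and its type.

The harmony at that moment is A major triad (A, C#, E); D5 is not a chord tone.
It is approached by step up from C#5 and left by step down to C#5.
Step away and step back to the same note — a neighbor tone (upper neighbor).
The harmony at that moment is Eb major seventh chord (Eb, G, Bb, D); A5 is not a chord tone.
It is approached by step down from Bb5 and left by step up to Bb5.
Step away and step back to the same note — a neighbor tone (lower neighbor).

D5 (beat 2) — neighbor tone; A5 (beat 5) — neighbor tone.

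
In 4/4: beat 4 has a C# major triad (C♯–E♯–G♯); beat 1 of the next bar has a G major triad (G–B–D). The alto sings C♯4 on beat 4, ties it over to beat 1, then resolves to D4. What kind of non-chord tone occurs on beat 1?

The harmony at that moment is G major triad (G, B, D); C♯4 is not a chord tone.
It is held over (the same pitch as the preceding C♯4) and left by step up to D4.
Held over from the previous chord and resolving up by step — a retardation.

Retardation.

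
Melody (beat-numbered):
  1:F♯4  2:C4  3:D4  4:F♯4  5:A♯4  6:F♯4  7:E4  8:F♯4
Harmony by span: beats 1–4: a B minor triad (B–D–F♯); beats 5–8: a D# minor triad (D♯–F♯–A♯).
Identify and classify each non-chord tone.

The harmony at that moment is B minor triad (B, D, F♯); C4 is not a chord tone.
It is approached by leap down from F♯4 and left by step up to D4.
Leap in, step out — an appoggiatura.
The harmony at that moment is D♯ minor triad (D♯, F♯, A♯); E4 is not a chord tone.
It is approached by step down from F♯4 and left by step up to F♯4.
Step away and step back to the same note — a neighbor tone (lower neighbor).

C4 (beat 2) — appoggiatura; E4 (beat 7) — neighbor tone.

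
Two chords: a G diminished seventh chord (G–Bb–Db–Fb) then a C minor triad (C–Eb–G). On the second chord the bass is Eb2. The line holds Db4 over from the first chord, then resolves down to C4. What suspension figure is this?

At the second chord the bass is Eb2. The suspended Db4 lies a seventh above the bass; after resolving down by step to C4, the interval above the bass becomes a sixth.
Suspension figures are named by those two intervals: 7–6.

7–6 suspension.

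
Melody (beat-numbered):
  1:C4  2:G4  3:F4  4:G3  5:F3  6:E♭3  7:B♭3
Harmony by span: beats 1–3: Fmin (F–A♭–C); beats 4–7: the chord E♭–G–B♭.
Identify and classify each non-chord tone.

The harmony at that moment is F minor triad (F, A♭, C); G4 is not a chord tone.
It is approached by leap up from C4 and left by step down to F4.
Leap in, step out — an appoggiatura.
The harmony at that moment is E♭ major triad (E♭, G, B♭); F3 is not a chord tone.
It is approached by step down from G3 and left by step down to E♭3.
Step in, step out in the same direction — a passing tone.

G4 (beat 2) — appoggiatura; F3 (beat 5) — passing tone.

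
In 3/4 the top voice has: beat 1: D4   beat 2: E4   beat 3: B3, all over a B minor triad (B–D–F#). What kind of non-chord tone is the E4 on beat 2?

The harmony at that moment is B minor triad (B, D, F#); E4 is not a chord tone.
It is approached by step up from D4 and left by leap down to B3.
Step in, leap out, on a weak beat — an escape tone.

Escape tone.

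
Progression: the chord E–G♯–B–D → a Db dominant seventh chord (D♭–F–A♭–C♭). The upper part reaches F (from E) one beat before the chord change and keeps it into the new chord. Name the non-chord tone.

F is an anticipation.

The harmony at that moment is E dominant seventh chord (E, G♯, B, D); F is not a chord tone.
It is approached by step up from E and then sustained as the same pitch into the next harmony.
Arriving early and becoming a chord tone when the harmony changes — an anticipation.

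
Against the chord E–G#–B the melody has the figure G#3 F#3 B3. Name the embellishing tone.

F#3 is an escape tone.

The harmony at that moment is E major triad (E, G#, B); F#3 is not a chord tone.
It is approached by step down from G#3 and left by leap up to B3.
Step in, leap out — an escape tone.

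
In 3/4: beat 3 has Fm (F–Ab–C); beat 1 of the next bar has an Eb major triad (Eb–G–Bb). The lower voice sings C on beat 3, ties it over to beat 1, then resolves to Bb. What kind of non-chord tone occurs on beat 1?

Suspension.

The harmony at that moment is Eb major triad (Eb, G, Bb); C is not a chord tone.
It is held over (the same pitch as the preceding C) and left by step down to Bb.
Held over from the previous chord and resolving down by step — a suspension.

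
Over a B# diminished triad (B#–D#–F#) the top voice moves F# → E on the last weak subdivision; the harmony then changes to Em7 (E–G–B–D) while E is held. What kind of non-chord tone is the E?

E is an anticipation.

The harmony at that moment is B# diminished triad (B#, D#, F#); E is not a chord tone.
It is approached by step down from F# and then sustained as the same pitch into the next harmony.
Arriving early and becoming a chord tone when the harmony changes — an anticipation.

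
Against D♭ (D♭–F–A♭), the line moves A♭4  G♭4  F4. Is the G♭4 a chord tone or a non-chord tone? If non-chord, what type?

Non-chord tone — a passing tone.

The harmony at that moment is D♭ major triad (D♭, F, A♭); G♭4 is not a chord tone.
It is approached by step down from A♭4 and left by step down to F4.
Step in, step out in the same direction — a passing tone.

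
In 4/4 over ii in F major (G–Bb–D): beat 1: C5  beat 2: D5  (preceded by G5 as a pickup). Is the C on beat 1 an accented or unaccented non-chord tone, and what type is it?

The harmony at that moment is G minor triad (G, Bb, D); C5 is not a chord tone.
It is approached by leap down from G5 and left by step up to D5.
Leap in, step out — an appoggiatura.
It falls on the downbeat, so it is accented.

Accented appoggiatura.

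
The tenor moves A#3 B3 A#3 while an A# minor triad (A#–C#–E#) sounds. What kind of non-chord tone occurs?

B3 is a neighbor tone.

The harmony at that moment is A# minor triad (A#, C#, E#); B3 is not a chord tone.
It is approached by step up from A#3 and left by step down to A#3.
Step away and step back to the same note — a neighbor tone (upper neighbor).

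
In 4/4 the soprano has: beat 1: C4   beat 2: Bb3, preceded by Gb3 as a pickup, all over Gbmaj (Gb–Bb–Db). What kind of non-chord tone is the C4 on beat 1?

The harmony at that moment is Gb major triad (Gb, Bb, Db); C4 is not a chord tone.
It is approached by leap up from Gb3 and left by step down to Bb3.
Leap in, step out, metrically accented — an appoggiatura.

Appoggiatura.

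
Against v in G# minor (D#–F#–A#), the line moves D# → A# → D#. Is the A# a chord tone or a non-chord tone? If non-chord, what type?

D# minor triad contains D#, F#, A#; A# is the fifth, so it is a chord tone.

Chord tone (the fifth of D# minor triad).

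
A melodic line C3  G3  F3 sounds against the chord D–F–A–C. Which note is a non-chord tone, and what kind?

G3 is an appoggiatura.

The harmony at that moment is D minor seventh chord (D, F, A, C); G3 is not a chord tone.
It is approached by leap up from C3 and left by step down to F3.
Leap in, step out — an appoggiatura.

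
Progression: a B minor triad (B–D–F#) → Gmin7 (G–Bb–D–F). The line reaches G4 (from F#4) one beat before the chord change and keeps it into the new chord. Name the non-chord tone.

G4 is an anticipation.

The harmony at that moment is B minor triad (B, D, F#); G4 is not a chord tone.
It is approached by step up from F#4 and then sustained as the same pitch into the next harmony.
Arriving early and becoming a chord tone when the harmony changes — an anticipation.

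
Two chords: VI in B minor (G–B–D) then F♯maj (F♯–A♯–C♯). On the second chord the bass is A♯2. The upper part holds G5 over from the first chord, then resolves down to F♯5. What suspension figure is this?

At the second chord the bass is A♯2. The suspended G5 lies a seventh above the bass; after resolving down by step to F♯5, the interval above the bass becomes a sixth.
Suspension figures are named by those two intervals: 7–6.

7–6 suspension.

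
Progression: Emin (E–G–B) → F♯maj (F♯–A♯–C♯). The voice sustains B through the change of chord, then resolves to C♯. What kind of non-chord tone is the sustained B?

The harmony at that moment is F♯ major triad (F♯, A♯, C♯); B is not a chord tone.
It is held over (the same pitch as the preceding B) and left by step up to C♯.
Held over from the previous chord and resolving up by step — a retardation.

B is a retardation.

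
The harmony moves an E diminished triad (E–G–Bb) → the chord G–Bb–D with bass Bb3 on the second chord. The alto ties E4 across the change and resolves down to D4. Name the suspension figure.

At the second chord the bass is Bb3. The suspended E4 lies a fourth above the bass; after resolving down by step to D4, the interval above the bass becomes a third.
Suspension figures are named by those two intervals: 4–3.

4–3 suspension.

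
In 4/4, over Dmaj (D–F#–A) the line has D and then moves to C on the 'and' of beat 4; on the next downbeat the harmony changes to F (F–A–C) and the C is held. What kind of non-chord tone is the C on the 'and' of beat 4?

The harmony at that moment is D major triad (D, F#, A); C is not a chord tone.
It is approached by step down from D and then sustained as the same pitch into the next harmony.
Arriving early and becoming a chord tone when the harmony changes — an anticipation.

Anticipation.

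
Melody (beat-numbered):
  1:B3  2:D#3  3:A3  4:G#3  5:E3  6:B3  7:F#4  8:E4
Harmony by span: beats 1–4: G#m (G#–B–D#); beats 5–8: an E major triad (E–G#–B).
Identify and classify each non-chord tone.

A3 (beat 3) — appoggiatura; F#4 (beat 7) — appoggiatura.

The harmony at that moment is G# minor triad (G#, B, D#); A3 is not a chord tone.
It is approached by leap up from D#3 and left by step down to G#3.
Leap in, step out — an appoggiatura.
The harmony at that moment is E major triad (E, G#, B); F#4 is not a chord tone.
It is approached by leap up from B3 and left by step down to E4.
Leap in, step out — an appoggiatura.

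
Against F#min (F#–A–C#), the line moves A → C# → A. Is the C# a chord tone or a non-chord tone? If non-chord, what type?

Chord tone (the fifth of F# minor triad).

F# minor triad contains F#, A, C#; C# is the fifth, so it is a chord tone.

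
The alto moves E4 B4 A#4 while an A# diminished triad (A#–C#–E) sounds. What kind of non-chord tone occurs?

The harmony at that moment is A# diminished triad (A#, C#, E); B4 is not a chord tone.
It is approached by leap up from E4 and left by step down to A#4.
Leap in, step out — an appoggiatura.

B4 is an appoggiatura.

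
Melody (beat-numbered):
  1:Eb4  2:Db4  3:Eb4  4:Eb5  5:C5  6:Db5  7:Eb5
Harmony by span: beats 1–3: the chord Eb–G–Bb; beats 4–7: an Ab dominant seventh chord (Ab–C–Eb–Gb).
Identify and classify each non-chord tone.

The harmony at that moment is Eb major triad (Eb, G, Bb); Db4 is not a chord tone.
It is approached by step down from Eb4 and left by step up to Eb4.
Step away and step back to the same note — a neighbor tone (lower neighbor).
The harmony at that moment is Ab dominant seventh chord (Ab, C, Eb, Gb); Db5 is not a chord tone.
It is approached by step up from C5 and left by step up to Eb5.
Step in, step out in the same direction — a passing tone.

Db4 (beat 2) — neighbor tone; Db5 (beat 6) — passing tone.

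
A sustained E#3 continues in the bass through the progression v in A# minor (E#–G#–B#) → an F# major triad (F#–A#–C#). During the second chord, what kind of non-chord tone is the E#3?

Pedal tone (pedal point).

The harmony at that moment is F# major triad (F#, A#, C#); E#3 is not a chord tone.
It is held over (the same pitch as the preceding E#3) and then sustained as the same pitch into the next harmony.
Sustained through a change of harmony — a pedal tone.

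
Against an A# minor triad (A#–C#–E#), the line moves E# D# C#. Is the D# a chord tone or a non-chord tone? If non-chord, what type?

The harmony at that moment is A# minor triad (A#, C#, E#); D# is not a chord tone.
It is approached by step down from E# and left by step down to C#.
Step in, step out in the same direction — a passing tone.

Non-chord tone — a passing tone.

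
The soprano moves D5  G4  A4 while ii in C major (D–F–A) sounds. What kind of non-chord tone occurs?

G4 is an appoggiatura.

The harmony at that moment is D minor triad (D, F, A); G4 is not a chord tone.
It is approached by leap down from D5 and left by step up to A4.
Leap in, step out — an appoggiatura.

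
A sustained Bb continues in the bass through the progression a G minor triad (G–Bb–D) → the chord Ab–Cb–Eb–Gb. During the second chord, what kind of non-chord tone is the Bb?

The harmony at that moment is Ab minor seventh chord (Ab, Cb, Eb, Gb); Bb is not a chord tone.
It is held over (the same pitch as the preceding Bb) and then sustained as the same pitch into the next harmony.
Sustained through a change of harmony — a pedal tone.

Pedal tone (pedal point).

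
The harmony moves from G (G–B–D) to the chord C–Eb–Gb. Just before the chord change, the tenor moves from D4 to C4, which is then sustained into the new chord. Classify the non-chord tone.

C4 is an anticipation.

The harmony at that moment is G major triad (G, B, D); C4 is not a chord tone.
It is approached by step down from D4 and then sustained as the same pitch into the next harmony.
Arriving early and becoming a chord tone when the harmony changes — an anticipation.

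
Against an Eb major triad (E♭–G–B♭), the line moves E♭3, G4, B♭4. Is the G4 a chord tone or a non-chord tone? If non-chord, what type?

Chord tone (the third of Eb major triad).

Eb major triad contains E♭, G, B♭; G is the third, so it is a chord tone.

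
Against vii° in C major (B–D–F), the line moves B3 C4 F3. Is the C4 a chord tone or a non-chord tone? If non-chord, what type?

Non-chord tone — an escape tone.

The harmony at that moment is B diminished triad (B, D, F); C4 is not a chord tone.
It is approached by step up from B3 and left by leap down to F3.
Step in, leap out — an escape tone.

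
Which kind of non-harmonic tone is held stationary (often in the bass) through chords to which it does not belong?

Approach: none. Departure: none — a single pitch is sustained while the chords change around it, passing through harmonies that do not contain it.
No melodic motion at all; the dissonance is created entirely by the moving harmonies against the stationary note — a pedal tone (pedal point).

Pedal tone.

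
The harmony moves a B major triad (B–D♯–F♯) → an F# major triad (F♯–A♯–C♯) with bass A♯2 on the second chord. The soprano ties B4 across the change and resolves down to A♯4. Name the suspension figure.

At the second chord the bass is A♯2. The suspended B4 lies a ninth above the bass; after resolving down by step to A♯4, the interval above the bass becomes an octave.
Suspension figures are named by those two intervals: 9–8.

9–8 suspension.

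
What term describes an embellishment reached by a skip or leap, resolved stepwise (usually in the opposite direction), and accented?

Approach: by leap. Departure: by step. Metric position: strong.
Leap in, step out, in a metrically strong position — an appoggiatura. (It is the mirror image of the escape tone, which steps in and leaps out from a weak position.)

Appoggiatura.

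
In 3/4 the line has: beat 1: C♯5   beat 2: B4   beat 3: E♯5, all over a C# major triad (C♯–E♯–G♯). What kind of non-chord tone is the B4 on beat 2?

The harmony at that moment is C♯ major triad (C♯, E♯, G♯); B4 is not a chord tone.
It is approached by step down from C♯5 and left by leap up to E♯5.
Step in, leap out, on a weak beat — an escape tone.

Escape tone.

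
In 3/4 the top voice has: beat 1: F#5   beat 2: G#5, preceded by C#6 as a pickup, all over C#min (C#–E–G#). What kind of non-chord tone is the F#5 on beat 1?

The harmony at that moment is C# minor triad (C#, E, G#); F#5 is not a chord tone.
It is approached by leap down from C#6 and left by step up to G#5.
Leap in, step out, metrically accented — an appoggiatura.

Appoggiatura.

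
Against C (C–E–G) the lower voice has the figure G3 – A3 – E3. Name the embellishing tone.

The harmony at that moment is C major triad (C, E, G); A3 is not a chord tone.
It is approached by step up from G3 and left by leap down to E3.
Step in, leap out — an escape tone.

A3 is an escape tone.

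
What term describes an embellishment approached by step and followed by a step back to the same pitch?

Neighbor tone.

Approach: by step. Departure: by step in the opposite direction, back to the starting pitch.
Stepwise on both sides but reversing to return to the same chord tone — a neighbor tone. (Had it continued onward in the same direction it would be a passing tone instead.)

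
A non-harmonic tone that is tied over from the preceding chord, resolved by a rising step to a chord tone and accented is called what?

Retardation.

Approach: by preparation — the pitch is first a chord tone, then held (tied or repeated) while the harmony changes under it. Departure: up by step. Metric position: strong.
A prepared dissonance that resolves upward by step — a retardation. (The same figure resolving downward would be a suspension.)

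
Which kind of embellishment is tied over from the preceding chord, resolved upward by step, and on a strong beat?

Retardation.

Approach: by preparation — the pitch is first a chord tone, then held (tied or repeated) while the harmony changes under it. Departure: up by step. Metric position: strong.
A prepared dissonance that resolves upward by step — a retardation. (The same figure resolving downward would be a suspension.)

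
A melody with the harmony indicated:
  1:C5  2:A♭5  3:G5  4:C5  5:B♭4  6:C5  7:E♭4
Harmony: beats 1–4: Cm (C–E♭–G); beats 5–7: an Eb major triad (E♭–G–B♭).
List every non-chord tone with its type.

The harmony at that moment is C minor triad (C, E♭, G); A♭5 is not a chord tone.
It is approached by leap up from C5 and left by step down to G5.
Leap in, step out — an appoggiatura.
The harmony at that moment is E♭ major triad (E♭, G, B♭); C5 is not a chord tone.
It is approached by step up from B♭4 and left by leap down to E♭4.
Step in, leap out — an escape tone.

A♭5 (beat 2) — appoggiatura; C5 (beat 6) — escape tone.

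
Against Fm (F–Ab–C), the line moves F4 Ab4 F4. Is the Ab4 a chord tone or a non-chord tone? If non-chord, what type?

F minor triad contains F, Ab, C; Ab is the third, so it is a chord tone.

Chord tone (the third of F minor triad).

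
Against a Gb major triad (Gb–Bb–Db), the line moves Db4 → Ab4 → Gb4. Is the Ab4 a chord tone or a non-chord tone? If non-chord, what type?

The harmony at that moment is Gb major triad (Gb, Bb, Db); Ab4 is not a chord tone.
It is approached by leap up from Db4 and left by step down to Gb4.
Leap in, step out — an appoggiatura.

Non-chord tone — an appoggiatura.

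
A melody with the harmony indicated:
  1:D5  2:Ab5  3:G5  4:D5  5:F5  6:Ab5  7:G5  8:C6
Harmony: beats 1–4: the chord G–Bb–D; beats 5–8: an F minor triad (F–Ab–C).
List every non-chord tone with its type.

The harmony at that moment is G minor triad (G, Bb, D); Ab5 is not a chord tone.
It is approached by leap up from D5 and left by step down to G5.
Leap in, step out — an appoggiatura.
The harmony at that moment is F minor triad (F, Ab, C); G5 is not a chord tone.
It is approached by step down from Ab5 and left by leap up to C6.
Step in, leap out — an escape tone.

Ab5 (beat 2) — appoggiatura; G5 (beat 7) — escape tone.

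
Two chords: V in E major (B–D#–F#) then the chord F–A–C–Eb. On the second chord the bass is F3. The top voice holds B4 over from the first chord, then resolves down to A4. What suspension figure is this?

At the second chord the bass is F3. The suspended B4 lies a fourth above the bass; after resolving down by step to A4, the interval above the bass becomes a third.
Suspension figures are named by those two intervals: 4–3.

4–3 suspension.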